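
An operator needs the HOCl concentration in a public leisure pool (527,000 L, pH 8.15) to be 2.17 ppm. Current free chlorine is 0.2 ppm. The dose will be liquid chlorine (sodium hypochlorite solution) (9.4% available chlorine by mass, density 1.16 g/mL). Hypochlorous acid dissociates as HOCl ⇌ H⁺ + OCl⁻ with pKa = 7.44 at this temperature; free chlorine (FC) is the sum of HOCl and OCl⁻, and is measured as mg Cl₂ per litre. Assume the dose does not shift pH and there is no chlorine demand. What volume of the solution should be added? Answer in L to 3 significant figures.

63.3 L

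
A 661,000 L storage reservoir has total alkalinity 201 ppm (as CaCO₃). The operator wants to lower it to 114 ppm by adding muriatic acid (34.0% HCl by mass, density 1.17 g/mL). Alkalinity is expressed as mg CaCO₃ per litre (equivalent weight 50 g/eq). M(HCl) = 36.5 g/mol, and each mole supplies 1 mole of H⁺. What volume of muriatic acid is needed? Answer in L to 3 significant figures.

Alkalinity to neutralize: (201 − 114) = 87 mg/L as CaCO₃ × 661,000 L = 57,510 g as CaCO₃.
Equivalents of H⁺ required: 57,510 ÷ 50 g/eq = 1150 eq = 1150 mol HCl.
Mass of HCl: 1150 × 36.5 = 41,980 g.
Mass of 34.0% solution: 41,980 / 0.34 = 123,500 g.
Volume: 123,500 g ÷ 1.17 g/mL = 105,500 mL.

106 L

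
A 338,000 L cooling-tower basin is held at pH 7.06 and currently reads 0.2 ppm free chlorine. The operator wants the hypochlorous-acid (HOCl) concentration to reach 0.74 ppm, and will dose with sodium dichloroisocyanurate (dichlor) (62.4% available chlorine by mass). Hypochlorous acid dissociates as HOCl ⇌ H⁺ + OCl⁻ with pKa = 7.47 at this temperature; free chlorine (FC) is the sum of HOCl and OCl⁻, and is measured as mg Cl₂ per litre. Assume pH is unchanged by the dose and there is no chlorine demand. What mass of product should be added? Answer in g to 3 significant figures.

448 g

[OCl⁻]/[HOCl] = 10^(pH − pKa) = 10^(7.06 − 7.47) = 0.389; fraction as HOCl = 1/(1 + 0.389) = 0.7199.
Free chlorine required for 0.74 ppm HOCl: 0.74 / 0.7199 = 1.028 ppm.
FC to add: 1.028 − 0.2 = 0.8279 mg/L as Cl₂.
Cl₂ equivalent: 0.8279 mg/L × 338,000 L = 279.8 g.
Product at 62.4% available Cl: 279.8 / 0.624 = 448.4 g.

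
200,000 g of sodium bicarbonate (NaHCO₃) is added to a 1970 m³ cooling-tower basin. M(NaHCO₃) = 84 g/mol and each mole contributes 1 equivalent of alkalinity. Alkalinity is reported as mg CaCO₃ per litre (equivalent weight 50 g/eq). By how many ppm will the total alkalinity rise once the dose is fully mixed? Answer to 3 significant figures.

60.4 ppm

Volume: 1970 m³ = 1,970,000 L.
Moles of NaHCO₃: 200,000 g ÷ 84 g/mol = 2381 mol → 2381 eq of alkalinity.
As CaCO₃: 2381 eq × 50 g/eq = 119,000 g.
Rise: 119,000 g / 1,970,000 L × 1000 = 60.43 mg/L.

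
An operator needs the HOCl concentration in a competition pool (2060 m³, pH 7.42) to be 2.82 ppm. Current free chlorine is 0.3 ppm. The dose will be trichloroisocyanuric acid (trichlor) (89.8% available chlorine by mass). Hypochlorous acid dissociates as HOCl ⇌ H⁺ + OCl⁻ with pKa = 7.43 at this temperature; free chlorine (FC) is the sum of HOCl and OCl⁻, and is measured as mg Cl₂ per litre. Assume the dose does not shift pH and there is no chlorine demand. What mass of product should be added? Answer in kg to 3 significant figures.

12.1 kg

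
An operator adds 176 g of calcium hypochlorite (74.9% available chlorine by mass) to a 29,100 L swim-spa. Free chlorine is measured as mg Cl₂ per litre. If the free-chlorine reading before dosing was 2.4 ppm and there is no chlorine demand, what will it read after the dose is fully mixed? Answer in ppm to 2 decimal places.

6.93 ppm

Available chlorine delivered: 176 g × 0.749 = 131.8 g as Cl₂.
Concentration rise: 131.8 g / 29,100 L = 4.53 mg/L = 4.53 ppm.
Final FC: 2.4 + 4.53 = 6.93 ppm.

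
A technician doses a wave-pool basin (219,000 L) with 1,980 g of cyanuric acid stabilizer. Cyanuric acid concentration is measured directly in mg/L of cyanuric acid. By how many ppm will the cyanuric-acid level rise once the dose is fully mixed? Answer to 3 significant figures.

9.04 ppm

Rise: 1,980 g / 219,000 L × 1000 = 9.041 mg/L.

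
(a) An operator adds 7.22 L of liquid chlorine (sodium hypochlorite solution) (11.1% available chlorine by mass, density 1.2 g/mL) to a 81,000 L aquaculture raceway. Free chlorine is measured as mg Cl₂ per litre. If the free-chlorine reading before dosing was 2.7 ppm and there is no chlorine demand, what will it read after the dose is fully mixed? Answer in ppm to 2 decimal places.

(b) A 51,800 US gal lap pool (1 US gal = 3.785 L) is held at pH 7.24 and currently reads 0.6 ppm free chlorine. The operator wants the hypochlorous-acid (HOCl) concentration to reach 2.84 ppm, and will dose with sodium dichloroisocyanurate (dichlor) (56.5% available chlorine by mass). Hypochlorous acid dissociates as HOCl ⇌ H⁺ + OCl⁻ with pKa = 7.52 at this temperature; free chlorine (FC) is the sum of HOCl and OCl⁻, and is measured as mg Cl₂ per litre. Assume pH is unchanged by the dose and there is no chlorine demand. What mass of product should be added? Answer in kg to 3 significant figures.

(a) 14.57 ppm; (b) 1.29 kg

(a) Mass of solution: 7.22 L × 1000 mL/L × 1.2 g/mL = 8664 g.
(a) Available chlorine delivered: 8664 g × 0.111 = 961.7 g as Cl₂.
(a) Concentration rise: 961.7 g / 81,000 L = 11.87 mg/L = 11.87 ppm.
(a) Final FC: 2.7 + 11.87 = 14.57 ppm.

(b) Volume: 51,800 US gal × 3.785 L/gal = 196,063 L.
(b) [OCl⁻]/[HOCl] = 10^(pH − pKa) = 10^(7.24 − 7.52) = 0.5248; fraction as HOCl = 1/(1 + 0.5248) = 0.6558.
(b) Free chlorine required for 2.84 ppm HOCl: 2.84 / 0.6558 = 4.33 ppm.
(b) FC to add: 4.33 − 0.6 = 3.73 mg/L as Cl₂.
(b) Cl₂ equivalent: 3.73 mg/L × 196,063 L = 731.4 g.
(b) Product at 56.5% available Cl: 731.4 / 0.565 = 1295 g.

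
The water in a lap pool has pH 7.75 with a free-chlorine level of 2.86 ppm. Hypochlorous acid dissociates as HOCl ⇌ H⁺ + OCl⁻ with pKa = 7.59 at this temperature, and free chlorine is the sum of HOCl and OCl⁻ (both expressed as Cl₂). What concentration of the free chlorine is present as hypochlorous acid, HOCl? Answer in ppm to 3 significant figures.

1.17 ppm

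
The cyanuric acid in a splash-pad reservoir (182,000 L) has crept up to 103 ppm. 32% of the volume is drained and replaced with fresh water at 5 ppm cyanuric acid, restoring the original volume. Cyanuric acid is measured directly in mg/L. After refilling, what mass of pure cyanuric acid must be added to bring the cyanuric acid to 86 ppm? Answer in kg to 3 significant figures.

After draining 32% and refilling: 103 × 0.68 + 5 × 0.32 = 71.64 ppm.
Deficit to target: 86 − 71.64 = 14.36 mg/L.
Mass: 14.36 mg/L × 182,000 L = 2614 g cyanuric acid.

2.61 kg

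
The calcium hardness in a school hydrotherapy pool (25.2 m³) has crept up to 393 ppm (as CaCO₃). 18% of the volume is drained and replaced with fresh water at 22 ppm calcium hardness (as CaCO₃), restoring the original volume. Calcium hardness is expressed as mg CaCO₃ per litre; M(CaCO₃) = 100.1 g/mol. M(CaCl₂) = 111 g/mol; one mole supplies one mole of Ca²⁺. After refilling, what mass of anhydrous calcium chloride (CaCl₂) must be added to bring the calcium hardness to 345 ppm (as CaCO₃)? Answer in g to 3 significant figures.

Volume: 25.2 m³ = 25,200 L.
After draining 18% and refilling: 393 × 0.82 + 22 × 0.18 = 326.22 ppm.
Deficit to target: 345 − 326.22 = 18.78 mg/L.
As CaCO₃: 18.78 mg/L × 25,200 L = 473.3 g; ÷ 100.1 = 4.728 mol Ca²⁺.
Mass: 4.728 × 111 = 524.8 g.

525 g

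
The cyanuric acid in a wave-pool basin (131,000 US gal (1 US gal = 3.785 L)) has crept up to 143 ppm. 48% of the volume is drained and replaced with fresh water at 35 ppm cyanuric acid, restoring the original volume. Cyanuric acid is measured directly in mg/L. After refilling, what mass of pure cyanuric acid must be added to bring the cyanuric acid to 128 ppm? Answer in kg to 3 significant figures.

Volume: 131,000 US gal × 3.785 L/gal = 495,835 L.
After draining 48% and refilling: 143 × 0.52 + 35 × 0.48 = 91.16 ppm.
Deficit to target: 128 − 91.16 = 36.84 mg/L.
Mass: 36.84 mg/L × 495,835 L = 18,270 g cyanuric acid.

18.3 kg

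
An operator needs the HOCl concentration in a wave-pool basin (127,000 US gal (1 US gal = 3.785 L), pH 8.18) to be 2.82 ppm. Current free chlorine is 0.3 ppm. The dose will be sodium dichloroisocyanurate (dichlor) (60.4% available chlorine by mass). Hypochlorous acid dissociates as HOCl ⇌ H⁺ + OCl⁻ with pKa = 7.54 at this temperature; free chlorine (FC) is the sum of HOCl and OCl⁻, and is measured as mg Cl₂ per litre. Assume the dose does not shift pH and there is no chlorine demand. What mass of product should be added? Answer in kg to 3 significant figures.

11.8 kg

Volume: 127,000 US gal × 3.785 L/gal = 480,695 L.
[OCl⁻]/[HOCl] = 10^(pH − pKa) = 10^(8.18 − 7.54) = 4.365; fraction as HOCl = 1/(1 + 4.365) = 0.1864.
Free chlorine required for 2.82 ppm HOCl: 2.82 / 0.1864 = 15.13 ppm.
FC to add: 15.13 − 0.3 = 14.83 mg/L as Cl₂.
Cl₂ equivalent: 14.83 mg/L × 480,695 L = 7129 g.
Product at 60.4% available Cl: 7129 / 0.604 = 11,800 g.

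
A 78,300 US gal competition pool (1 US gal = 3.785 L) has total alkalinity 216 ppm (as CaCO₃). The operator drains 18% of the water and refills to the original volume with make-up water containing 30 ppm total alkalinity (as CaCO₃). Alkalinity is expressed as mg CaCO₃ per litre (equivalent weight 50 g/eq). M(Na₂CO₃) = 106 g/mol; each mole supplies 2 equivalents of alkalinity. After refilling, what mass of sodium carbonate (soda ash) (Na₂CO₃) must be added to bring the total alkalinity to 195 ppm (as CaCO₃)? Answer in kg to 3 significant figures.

Volume: 78,300 US gal × 3.785 L/gal = 296,366 L.
After draining 18% and refilling: 216 × 0.82 + 30 × 0.18 = 182.52 ppm.
Deficit to target: 195 − 182.52 = 12.48 mg/L.
As CaCO₃: 12.48 mg/L × 296,366 L = 3699 g; ÷ 50 g/eq ÷ 2 = 36.99 mol Na₂CO₃.
Mass: 36.99 × 106 = 3921 g.

3.92 kg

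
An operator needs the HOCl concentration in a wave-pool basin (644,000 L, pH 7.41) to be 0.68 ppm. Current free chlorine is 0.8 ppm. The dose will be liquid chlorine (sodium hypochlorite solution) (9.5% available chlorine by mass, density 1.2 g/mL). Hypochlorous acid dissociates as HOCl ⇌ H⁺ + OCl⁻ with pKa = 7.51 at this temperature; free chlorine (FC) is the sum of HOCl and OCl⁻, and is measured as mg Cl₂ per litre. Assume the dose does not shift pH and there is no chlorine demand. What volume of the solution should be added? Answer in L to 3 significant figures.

[OCl⁻]/[HOCl] = 10^(pH − pKa) = 10^(7.41 − 7.51) = 0.7943; fraction as HOCl = 1/(1 + 0.7943) = 0.5573.
Free chlorine required for 0.68 ppm HOCl: 0.68 / 0.5573 = 1.22 ppm.
FC to add: 1.22 − 0.8 = 0.4201 mg/L as Cl₂.
Cl₂ equivalent: 0.4201 mg/L × 644,000 L = 270.6 g.
Product at 9.5% available Cl: 270.6 / 0.095 = 2848 g.
Volume: 2848 g ÷ 1.2 g/mL = 2373 mL.

2.37 L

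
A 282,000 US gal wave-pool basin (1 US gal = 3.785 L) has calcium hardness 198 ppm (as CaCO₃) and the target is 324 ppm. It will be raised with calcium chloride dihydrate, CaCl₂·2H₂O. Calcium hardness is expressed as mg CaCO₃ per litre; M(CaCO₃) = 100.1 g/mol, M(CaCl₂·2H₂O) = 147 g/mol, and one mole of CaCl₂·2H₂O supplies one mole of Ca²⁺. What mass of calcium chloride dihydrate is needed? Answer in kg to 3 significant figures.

Volume: 282,000 US gal × 3.785 L/gal = 1,067,370 L.
Hardness to add: (324 − 198) = 126 mg/L as CaCO₃ × 1,067,370 L = 134,500 g as CaCO₃.
Moles of Ca²⁺ (1 mol Ca²⁺ ≡ 1 mol CaCO₃): 134,500 / 100.1 g/mol = 1344 mol.
Mass of CaCl₂·2H₂O: 1344 × 147 = 197,500 g.

198 kg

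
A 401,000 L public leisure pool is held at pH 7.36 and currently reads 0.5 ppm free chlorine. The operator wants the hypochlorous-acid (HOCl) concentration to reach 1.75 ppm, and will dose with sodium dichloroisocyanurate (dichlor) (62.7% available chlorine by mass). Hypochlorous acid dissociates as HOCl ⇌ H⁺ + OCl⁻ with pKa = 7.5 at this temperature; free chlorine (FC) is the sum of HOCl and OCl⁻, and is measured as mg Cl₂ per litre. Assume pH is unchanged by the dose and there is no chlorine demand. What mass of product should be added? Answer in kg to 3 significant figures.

1.61 kg

[OCl⁻]/[HOCl] = 10^(pH − pKa) = 10^(7.36 − 7.5) = 0.7244; fraction as HOCl = 1/(1 + 0.7244) = 0.5799.
Free chlorine required for 1.75 ppm HOCl: 1.75 / 0.5799 = 3.018 ppm.
FC to add: 3.018 − 0.5 = 2.518 mg/L as Cl₂.
Cl₂ equivalent: 2.518 mg/L × 401,000 L = 1010 g.
Product at 62.7% available Cl: 1010 / 0.627 = 1610 g.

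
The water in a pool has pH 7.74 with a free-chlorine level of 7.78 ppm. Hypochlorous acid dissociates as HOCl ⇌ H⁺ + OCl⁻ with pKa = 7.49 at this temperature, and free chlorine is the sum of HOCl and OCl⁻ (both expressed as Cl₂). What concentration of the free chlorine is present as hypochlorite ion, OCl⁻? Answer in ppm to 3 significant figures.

[OCl⁻]/[HOCl] = 10^(pH − pKa) = 10^(7.74 − 7.49) = 10^0.25 = 1.778.
Fraction as HOCl = 1 / (1 + 1.778) = 0.3599.
OCl⁻ = (1 − 0.3599) × 7.78 ppm = 4.98 ppm.

4.98 ppm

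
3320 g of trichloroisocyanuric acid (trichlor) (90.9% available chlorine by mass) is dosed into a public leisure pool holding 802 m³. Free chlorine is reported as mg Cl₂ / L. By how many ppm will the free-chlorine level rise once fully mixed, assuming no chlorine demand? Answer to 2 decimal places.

3.76 ppm

Volume: 802 m³ = 802,000 L.
Available chlorine delivered: 3320 g × 0.909 = 3018 g as Cl₂.
Concentration rise: 3018 g / 802,000 L = 3.763 mg/L = 3.76 ppm.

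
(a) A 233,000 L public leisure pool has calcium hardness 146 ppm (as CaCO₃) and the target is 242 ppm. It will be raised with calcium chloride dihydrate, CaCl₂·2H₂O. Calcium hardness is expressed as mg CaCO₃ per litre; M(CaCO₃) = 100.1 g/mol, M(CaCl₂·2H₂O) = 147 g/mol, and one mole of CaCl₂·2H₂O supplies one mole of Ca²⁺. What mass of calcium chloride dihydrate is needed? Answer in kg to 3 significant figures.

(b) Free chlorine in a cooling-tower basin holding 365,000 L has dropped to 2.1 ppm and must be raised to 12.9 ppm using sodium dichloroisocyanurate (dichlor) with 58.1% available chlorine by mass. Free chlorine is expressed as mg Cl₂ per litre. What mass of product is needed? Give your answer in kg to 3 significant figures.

(a) Hardness to add: (242 − 146) = 96 mg/L as CaCO₃ × 233,000 L = 22,370 g as CaCO₃.
(a) Moles of Ca²⁺ (1 mol Ca²⁺ ≡ 1 mol CaCO₃): 22,370 / 100.1 g/mol = 223.5 mol.
(a) Mass of CaCl₂·2H₂O: 223.5 × 147 = 32,850 g.

(b) Chlorine deficit: 12.9 − 2.1 = 10.8 ppm = 10.8 mg/L as Cl₂.
(b) Cl₂ equivalent needed: 10.8 mg/L × 365,000 L = 3,942,000 mg = 3942 g.
(b) Product at 58.1% available chlorine: 3942 / 0.581 = 6785 g.

(a) 32.8 kg; (b) 6.78 kg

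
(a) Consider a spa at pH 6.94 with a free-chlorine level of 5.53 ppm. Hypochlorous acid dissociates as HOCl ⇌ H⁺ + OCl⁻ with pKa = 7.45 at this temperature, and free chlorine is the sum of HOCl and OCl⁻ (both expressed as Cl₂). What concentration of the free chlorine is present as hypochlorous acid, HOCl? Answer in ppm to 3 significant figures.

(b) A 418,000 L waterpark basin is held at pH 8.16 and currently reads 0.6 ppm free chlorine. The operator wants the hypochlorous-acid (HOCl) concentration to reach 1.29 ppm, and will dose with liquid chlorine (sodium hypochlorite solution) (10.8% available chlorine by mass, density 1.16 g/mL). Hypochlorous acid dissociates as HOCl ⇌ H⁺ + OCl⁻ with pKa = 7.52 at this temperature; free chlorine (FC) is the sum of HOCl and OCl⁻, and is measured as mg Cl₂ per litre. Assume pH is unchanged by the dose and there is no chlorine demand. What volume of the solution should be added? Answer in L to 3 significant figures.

(a) 4.22 ppm; (b) 21.1 L

(a) [OCl⁻]/[HOCl] = 10^(pH − pKa) = 10^(6.94 − 7.45) = 10^-0.51 = 0.309.
(a) Fraction as HOCl = 1 / (1 + 0.309) = 0.7639.
(a) HOCl = 0.7639 × 5.53 ppm = 4.225 ppm.

(b) [OCl⁻]/[HOCl] = 10^(pH − pKa) = 10^(8.16 − 7.52) = 4.365; fraction as HOCl = 1/(1 + 4.365) = 0.1864.
(b) Free chlorine required for 1.29 ppm HOCl: 1.29 / 0.1864 = 6.921 ppm.
(b) FC to add: 6.921 − 0.6 = 6.321 mg/L as Cl₂.
(b) Cl₂ equivalent: 6.321 mg/L × 418,000 L = 2642 g.
(b) Product at 10.8% available Cl: 2642 / 0.108 = 24,460 g.
(b) Volume: 24,460 g ÷ 1.16 g/mL = 21,090 mL.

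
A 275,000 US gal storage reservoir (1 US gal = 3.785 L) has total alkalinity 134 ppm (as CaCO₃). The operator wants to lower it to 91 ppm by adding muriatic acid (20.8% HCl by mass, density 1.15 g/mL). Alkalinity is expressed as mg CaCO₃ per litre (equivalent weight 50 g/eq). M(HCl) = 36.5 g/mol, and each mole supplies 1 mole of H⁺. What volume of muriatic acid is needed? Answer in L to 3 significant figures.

137 L

Volume: 275,000 US gal × 3.785 L/gal = 1,040,875 L.
Alkalinity to neutralize: (134 − 91) = 43 mg/L as CaCO₃ × 1,040,875 L = 44,760 g as CaCO₃.
Equivalents of H⁺ required: 44,760 ÷ 50 g/eq = 895.2 eq = 895.2 mol HCl.
Mass of HCl: 895.2 × 36.5 = 32,670 g.
Mass of 20.8% solution: 32,670 / 0.208 = 157,100 g.
Volume: 157,100 g ÷ 1.15 g/mL = 136,600 mL.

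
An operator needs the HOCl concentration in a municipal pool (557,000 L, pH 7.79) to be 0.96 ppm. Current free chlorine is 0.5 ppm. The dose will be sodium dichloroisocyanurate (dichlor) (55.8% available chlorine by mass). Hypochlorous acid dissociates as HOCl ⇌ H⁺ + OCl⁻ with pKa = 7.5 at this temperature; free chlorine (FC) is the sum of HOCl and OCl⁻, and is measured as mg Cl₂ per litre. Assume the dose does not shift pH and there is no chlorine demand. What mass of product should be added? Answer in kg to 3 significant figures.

2.33 kg

[OCl⁻]/[HOCl] = 10^(pH − pKa) = 10^(7.79 − 7.5) = 1.95; fraction as HOCl = 1/(1 + 1.95) = 0.339.
Free chlorine required for 0.96 ppm HOCl: 0.96 / 0.339 = 2.832 ppm.
FC to add: 2.832 − 0.5 = 2.332 mg/L as Cl₂.
Cl₂ equivalent: 2.332 mg/L × 557,000 L = 1299 g.
Product at 55.8% available Cl: 1299 / 0.558 = 2328 g.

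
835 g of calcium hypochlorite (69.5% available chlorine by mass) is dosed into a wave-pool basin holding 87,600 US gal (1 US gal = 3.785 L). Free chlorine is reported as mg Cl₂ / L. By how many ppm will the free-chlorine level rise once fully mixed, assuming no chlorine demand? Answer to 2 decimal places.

1.75 ppm

Volume: 87,600 US gal × 3.785 L/gal = 331,566 L.
Available chlorine delivered: 835 g × 0.695 = 580.3 g as Cl₂.
Concentration rise: 580.3 g / 331,566 L = 1.75 mg/L = 1.75 ppm.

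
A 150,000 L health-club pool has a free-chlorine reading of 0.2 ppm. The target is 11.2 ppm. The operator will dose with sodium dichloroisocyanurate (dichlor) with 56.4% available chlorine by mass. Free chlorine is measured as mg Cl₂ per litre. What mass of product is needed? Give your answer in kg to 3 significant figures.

2.93 kg

Chlorine deficit: 11.2 − 0.2 = 11 ppm = 11 mg/L as Cl₂.
Cl₂ equivalent needed: 11 mg/L × 150,000 L = 1,650,000 mg = 1650 g.
Product at 56.4% available chlorine: 1650 / 0.564 = 2926 g.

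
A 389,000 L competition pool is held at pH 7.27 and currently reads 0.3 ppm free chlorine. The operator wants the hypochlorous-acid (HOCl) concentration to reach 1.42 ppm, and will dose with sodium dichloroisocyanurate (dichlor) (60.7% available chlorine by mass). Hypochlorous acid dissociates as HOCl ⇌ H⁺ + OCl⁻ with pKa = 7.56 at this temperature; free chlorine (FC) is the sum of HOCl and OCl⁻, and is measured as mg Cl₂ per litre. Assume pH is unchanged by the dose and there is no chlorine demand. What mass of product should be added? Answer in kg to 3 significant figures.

[OCl⁻]/[HOCl] = 10^(pH − pKa) = 10^(7.27 − 7.56) = 0.5129; fraction as HOCl = 1/(1 + 0.5129) = 0.661.
Free chlorine required for 1.42 ppm HOCl: 1.42 / 0.661 = 2.148 ppm.
FC to add: 2.148 − 0.3 = 1.848 mg/L as Cl₂.
Cl₂ equivalent: 1.848 mg/L × 389,000 L = 719 g.
Product at 60.7% available Cl: 719 / 0.607 = 1184 g.

1.18 kg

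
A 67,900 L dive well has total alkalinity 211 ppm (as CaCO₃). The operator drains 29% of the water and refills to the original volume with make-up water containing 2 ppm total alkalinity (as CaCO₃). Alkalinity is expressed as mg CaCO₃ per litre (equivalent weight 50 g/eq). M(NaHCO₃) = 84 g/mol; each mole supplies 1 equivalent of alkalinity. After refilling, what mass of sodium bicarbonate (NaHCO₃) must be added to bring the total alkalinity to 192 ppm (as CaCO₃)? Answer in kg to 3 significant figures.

After draining 29% and refilling: 211 × 0.71 + 2 × 0.29 = 150.39 ppm.
Deficit to target: 192 − 150.39 = 41.61 mg/L.
As CaCO₃: 41.61 mg/L × 67,900 L = 2825 g; ÷ 50 g/eq ÷ 1 = 56.51 mol NaHCO₃.
Mass: 56.51 × 84 = 4747 g.

4.75 kg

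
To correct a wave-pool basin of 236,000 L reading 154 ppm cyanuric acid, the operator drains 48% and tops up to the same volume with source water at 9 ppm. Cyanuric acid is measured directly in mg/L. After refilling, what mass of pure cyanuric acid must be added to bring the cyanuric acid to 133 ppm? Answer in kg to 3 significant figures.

After draining 48% and refilling: 154 × 0.52 + 9 × 0.48 = 84.4 ppm.
Deficit to target: 133 − 84.4 = 48.6 mg/L.
Mass: 48.6 mg/L × 236,000 L = 11,470 g cyanuric acid.

11.5 kg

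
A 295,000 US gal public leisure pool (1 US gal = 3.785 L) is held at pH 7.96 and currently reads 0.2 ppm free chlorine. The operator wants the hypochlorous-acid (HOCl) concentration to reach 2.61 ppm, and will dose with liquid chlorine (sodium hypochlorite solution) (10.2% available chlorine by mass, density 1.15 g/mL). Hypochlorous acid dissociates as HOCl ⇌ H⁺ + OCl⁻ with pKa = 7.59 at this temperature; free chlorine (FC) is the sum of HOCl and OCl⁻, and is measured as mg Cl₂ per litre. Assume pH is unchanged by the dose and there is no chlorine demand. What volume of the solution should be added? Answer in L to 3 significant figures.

81.2 L

Volume: 295,000 US gal × 3.785 L/gal = 1,116,575 L.
[OCl⁻]/[HOCl] = 10^(pH − pKa) = 10^(7.96 − 7.59) = 2.344; fraction as HOCl = 1/(1 + 2.344) = 0.299.
Free chlorine required for 2.61 ppm HOCl: 2.61 / 0.299 = 8.728 ppm.
FC to add: 8.728 − 0.2 = 8.528 mg/L as Cl₂.
Cl₂ equivalent: 8.528 mg/L × 1,116,575 L = 9523 g.
Product at 10.2% available Cl: 9523 / 0.102 = 93,360 g.
Volume: 93,360 g ÷ 1.15 g/mL = 81,180 mL.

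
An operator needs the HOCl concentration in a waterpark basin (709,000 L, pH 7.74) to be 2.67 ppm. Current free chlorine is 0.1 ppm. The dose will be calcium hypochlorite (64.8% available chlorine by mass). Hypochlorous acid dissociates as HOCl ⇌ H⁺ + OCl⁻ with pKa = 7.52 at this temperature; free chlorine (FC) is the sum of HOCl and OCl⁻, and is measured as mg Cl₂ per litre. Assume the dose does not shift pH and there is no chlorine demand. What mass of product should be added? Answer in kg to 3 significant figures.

[OCl⁻]/[HOCl] = 10^(pH − pKa) = 10^(7.74 − 7.52) = 1.66; fraction as HOCl = 1/(1 + 1.66) = 0.376.
Free chlorine required for 2.67 ppm HOCl: 2.67 / 0.376 = 7.101 ppm.
FC to add: 7.101 − 0.1 = 7.001 mg/L as Cl₂.
Cl₂ equivalent: 7.001 mg/L × 709,000 L = 4964 g.
Product at 64.8% available Cl: 4964 / 0.648 = 7660 g.

7.66 kg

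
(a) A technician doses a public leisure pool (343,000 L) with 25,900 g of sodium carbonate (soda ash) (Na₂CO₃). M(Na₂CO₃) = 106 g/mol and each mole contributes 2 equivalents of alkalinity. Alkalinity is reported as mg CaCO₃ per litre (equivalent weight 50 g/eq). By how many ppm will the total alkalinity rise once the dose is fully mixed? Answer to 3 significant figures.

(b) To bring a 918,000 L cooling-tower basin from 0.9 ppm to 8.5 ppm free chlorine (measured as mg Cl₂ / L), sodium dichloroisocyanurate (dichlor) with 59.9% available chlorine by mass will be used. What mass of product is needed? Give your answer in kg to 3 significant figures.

(a) Moles of Na₂CO₃: 25,900 g ÷ 106 g/mol = 244.3 mol → 488.7 eq of alkalinity.
(a) As CaCO₃: 488.7 eq × 50 g/eq = 24,430 g.
(a) Rise: 24,430 g / 343,000 L × 1000 = 71.24 mg/L.

(b) Chlorine deficit: 8.5 − 0.9 = 7.6 ppm = 7.6 mg/L as Cl₂.
(b) Cl₂ equivalent needed: 7.6 mg/L × 918,000 L = 6,977,000 mg = 6977 g.
(b) Product at 59.9% available chlorine: 6977 / 0.599 = 11,650 g.

(a) 71.2 ppm; (b) 11.6 kg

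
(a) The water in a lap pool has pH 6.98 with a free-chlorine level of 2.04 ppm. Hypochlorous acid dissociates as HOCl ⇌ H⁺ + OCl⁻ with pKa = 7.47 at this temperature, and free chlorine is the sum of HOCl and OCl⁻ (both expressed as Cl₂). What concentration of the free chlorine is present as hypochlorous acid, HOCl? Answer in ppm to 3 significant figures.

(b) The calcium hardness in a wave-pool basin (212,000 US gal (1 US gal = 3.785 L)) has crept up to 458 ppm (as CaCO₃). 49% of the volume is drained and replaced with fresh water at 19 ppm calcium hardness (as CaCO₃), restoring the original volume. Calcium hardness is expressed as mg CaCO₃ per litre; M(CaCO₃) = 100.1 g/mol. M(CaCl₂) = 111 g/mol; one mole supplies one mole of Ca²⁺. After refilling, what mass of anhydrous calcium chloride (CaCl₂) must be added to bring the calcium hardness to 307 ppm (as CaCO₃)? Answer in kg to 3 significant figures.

(a) [OCl⁻]/[HOCl] = 10^(pH − pKa) = 10^(6.98 − 7.47) = 10^-0.49 = 0.3236.
(a) Fraction as HOCl = 1 / (1 + 0.3236) = 0.7555.
(a) HOCl = 0.7555 × 2.04 ppm = 1.541 ppm.

(b) Volume: 212,000 US gal × 3.785 L/gal = 802,420 L.
(b) After draining 49% and refilling: 458 × 0.51 + 19 × 0.49 = 242.89 ppm.
(b) Deficit to target: 307 − 242.89 = 64.11 mg/L.
(b) As CaCO₃: 64.11 mg/L × 802,420 L = 51,440 g; ÷ 100.1 = 513.9 mol Ca²⁺.
(b) Mass: 513.9 × 111 = 57,040 g.

(a) 1.54 ppm; (b) 57.0 kg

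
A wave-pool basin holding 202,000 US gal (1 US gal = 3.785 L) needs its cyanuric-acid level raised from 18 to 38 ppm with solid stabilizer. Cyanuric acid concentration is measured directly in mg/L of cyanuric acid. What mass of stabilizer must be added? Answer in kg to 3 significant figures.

15.3 kg

Volume: 202,000 US gal × 3.785 L/gal = 764,570 L.
CYA to add: (38 − 18) = 20 mg/L × 764,570 L = 15,290 g cyanuric acid.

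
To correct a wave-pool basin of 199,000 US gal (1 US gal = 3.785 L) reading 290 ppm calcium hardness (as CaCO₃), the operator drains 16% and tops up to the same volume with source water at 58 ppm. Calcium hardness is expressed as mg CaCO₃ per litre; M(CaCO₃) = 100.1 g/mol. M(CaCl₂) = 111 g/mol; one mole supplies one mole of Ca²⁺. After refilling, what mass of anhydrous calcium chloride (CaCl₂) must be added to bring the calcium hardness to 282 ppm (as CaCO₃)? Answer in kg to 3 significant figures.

24.3 kg

Volume: 199,000 US gal × 3.785 L/gal = 753,215 L.
After draining 16% and refilling: 290 × 0.84 + 58 × 0.16 = 252.88 ppm.
Deficit to target: 282 − 252.88 = 29.12 mg/L.
As CaCO₃: 29.12 mg/L × 753,215 L = 21,930 g; ÷ 100.1 = 219.1 mol Ca²⁺.
Mass: 219.1 × 111 = 24,320 g.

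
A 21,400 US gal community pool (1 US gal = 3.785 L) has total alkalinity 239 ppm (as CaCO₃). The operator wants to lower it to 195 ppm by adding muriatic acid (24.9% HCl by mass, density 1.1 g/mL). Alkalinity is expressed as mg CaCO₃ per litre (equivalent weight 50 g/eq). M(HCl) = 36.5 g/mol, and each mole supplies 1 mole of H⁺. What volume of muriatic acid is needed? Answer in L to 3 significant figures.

Volume: 21,400 US gal × 3.785 L/gal = 80,999 L.
Alkalinity to neutralize: (239 − 195) = 44 mg/L as CaCO₃ × 80,999 L = 3564 g as CaCO₃.
Equivalents of H⁺ required: 3564 ÷ 50 g/eq = 71.28 eq = 71.28 mol HCl.
Mass of HCl: 71.28 × 36.5 = 2602 g.
Mass of 24.9% solution: 2602 / 0.249 = 10,450 g.
Volume: 10,450 g ÷ 1.1 g/mL = 9499 mL.

9.50 L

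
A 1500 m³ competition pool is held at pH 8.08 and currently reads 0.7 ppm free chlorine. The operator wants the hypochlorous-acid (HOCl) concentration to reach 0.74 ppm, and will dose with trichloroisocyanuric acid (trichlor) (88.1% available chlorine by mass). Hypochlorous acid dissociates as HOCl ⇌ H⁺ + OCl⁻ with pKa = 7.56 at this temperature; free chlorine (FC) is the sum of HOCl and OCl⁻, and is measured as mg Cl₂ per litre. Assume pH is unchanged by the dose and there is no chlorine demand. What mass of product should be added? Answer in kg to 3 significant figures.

4.24 kg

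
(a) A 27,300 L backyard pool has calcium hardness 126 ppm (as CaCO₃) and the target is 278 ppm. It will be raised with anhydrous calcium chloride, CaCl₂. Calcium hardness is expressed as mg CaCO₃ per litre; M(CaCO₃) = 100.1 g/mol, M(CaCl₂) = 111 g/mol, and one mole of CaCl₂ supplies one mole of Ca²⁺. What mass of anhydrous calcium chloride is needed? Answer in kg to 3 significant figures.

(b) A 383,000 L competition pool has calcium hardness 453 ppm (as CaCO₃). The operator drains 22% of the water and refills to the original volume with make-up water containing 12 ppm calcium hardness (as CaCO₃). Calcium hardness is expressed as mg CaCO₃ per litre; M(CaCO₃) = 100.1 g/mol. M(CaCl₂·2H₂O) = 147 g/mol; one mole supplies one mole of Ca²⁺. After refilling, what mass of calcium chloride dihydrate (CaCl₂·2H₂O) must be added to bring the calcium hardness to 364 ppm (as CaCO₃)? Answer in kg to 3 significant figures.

(a) 4.60 kg; (b) 4.51 kg

(a) Hardness to add: (278 − 126) = 152 mg/L as CaCO₃ × 27,300 L = 4150 g as CaCO₃.
(a) Moles of Ca²⁺ (1 mol Ca²⁺ ≡ 1 mol CaCO₃): 4150 / 100.1 g/mol = 41.45 mol.
(a) Mass of CaCl₂: 41.45 × 111 = 4601 g.

(b) After draining 22% and refilling: 453 × 0.78 + 12 × 0.22 = 355.98 ppm.
(b) Deficit to target: 364 − 355.98 = 8.02 mg/L.
(b) As CaCO₃: 8.02 mg/L × 383,000 L = 3072 g; ÷ 100.1 = 30.69 mol Ca²⁺.
(b) Mass: 30.69 × 147 = 4511 g.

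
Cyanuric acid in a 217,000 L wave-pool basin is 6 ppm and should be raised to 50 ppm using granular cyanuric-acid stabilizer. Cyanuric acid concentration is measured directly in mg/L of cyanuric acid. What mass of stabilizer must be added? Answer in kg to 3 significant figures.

CYA to add: (50 − 6) = 44 mg/L × 217,000 L = 9548 g cyanuric acid.

9.55 kg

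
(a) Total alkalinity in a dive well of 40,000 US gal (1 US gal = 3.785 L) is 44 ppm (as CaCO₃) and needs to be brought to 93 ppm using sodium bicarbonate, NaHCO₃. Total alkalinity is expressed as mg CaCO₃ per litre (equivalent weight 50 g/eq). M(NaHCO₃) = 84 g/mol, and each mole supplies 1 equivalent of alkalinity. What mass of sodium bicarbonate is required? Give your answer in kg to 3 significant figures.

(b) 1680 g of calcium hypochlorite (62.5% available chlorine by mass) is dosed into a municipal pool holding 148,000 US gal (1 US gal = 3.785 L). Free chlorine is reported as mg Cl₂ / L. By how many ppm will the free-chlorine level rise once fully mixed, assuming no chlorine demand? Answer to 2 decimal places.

(a) 12.5 kg; (b) 1.87 ppm

(a) Volume: 40,000 US gal × 3.785 L/gal = 151,400 L.
(a) Alkalinity to add: (93 − 44) = 49 mg/L as CaCO₃ × 151,400 L = 7419 g as CaCO₃.
(a) Equivalents: 7419 g ÷ 50 g/eq = 148.4 eq.
(a) NaHCO₃ supplies 1 eq per mole → 148.4 mol.
(a) Mass: 148.4 mol × 84 g/mol = 12,460 g.

(b) Volume: 148,000 US gal × 3.785 L/gal = 560,180 L.
(b) Available chlorine delivered: 1680 g × 0.625 = 1050 g as Cl₂.
(b) Concentration rise: 1050 g / 560,180 L = 1.874 mg/L = 1.87 ppm.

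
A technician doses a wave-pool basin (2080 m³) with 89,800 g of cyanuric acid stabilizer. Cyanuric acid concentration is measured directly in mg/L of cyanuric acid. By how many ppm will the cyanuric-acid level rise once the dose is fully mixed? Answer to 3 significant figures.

43.2 ppm

Volume: 2080 m³ = 2,080,000 L.
Rise: 89,800 g / 2,080,000 L × 1000 = 43.17 mg/L.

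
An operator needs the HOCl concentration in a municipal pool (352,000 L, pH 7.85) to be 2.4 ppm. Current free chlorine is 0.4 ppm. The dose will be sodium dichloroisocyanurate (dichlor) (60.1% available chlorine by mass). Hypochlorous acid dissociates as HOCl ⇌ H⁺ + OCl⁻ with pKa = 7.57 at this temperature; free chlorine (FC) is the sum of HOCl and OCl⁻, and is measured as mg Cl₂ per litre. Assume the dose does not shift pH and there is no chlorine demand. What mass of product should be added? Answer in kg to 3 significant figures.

3.85 kg

[OCl⁻]/[HOCl] = 10^(pH − pKa) = 10^(7.85 − 7.57) = 1.905; fraction as HOCl = 1/(1 + 1.905) = 0.3442.
Free chlorine required for 2.4 ppm HOCl: 2.4 / 0.3442 = 6.973 ppm.
FC to add: 6.973 − 0.4 = 6.573 mg/L as Cl₂.
Cl₂ equivalent: 6.573 mg/L × 352,000 L = 2314 g.
Product at 60.1% available Cl: 2314 / 0.601 = 3850 g.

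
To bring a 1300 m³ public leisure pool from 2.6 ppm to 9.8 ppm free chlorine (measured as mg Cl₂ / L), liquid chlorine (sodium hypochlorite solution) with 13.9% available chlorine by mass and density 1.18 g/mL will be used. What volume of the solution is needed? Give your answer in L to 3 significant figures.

Volume: 1300 m³ = 1,300,000 L.
Chlorine deficit: 9.8 − 2.6 = 7.2 ppm = 7.2 mg/L as Cl₂.
Cl₂ equivalent needed: 7.2 mg/L × 1,300,000 L = 9,360,000 mg = 9360 g.
Product at 13.9% available chlorine: 9360 / 0.139 = 67,340 g.
Volume at density 1.18 g/mL: 67,340 g ÷ 1.18 g/mL = 57,070 mL.

57.1 L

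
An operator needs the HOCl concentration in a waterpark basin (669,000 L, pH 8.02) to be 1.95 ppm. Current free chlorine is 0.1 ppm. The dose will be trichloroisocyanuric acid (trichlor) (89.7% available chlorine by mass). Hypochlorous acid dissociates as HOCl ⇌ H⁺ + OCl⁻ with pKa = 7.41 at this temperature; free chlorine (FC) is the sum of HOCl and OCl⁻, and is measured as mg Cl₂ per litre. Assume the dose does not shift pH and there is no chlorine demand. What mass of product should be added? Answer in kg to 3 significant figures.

[OCl⁻]/[HOCl] = 10^(pH − pKa) = 10^(8.02 − 7.41) = 4.074; fraction as HOCl = 1/(1 + 4.074) = 0.1971.
Free chlorine required for 1.95 ppm HOCl: 1.95 / 0.1971 = 9.894 ppm.
FC to add: 9.894 − 0.1 = 9.794 mg/L as Cl₂.
Cl₂ equivalent: 9.794 mg/L × 669,000 L = 6552 g.
Product at 89.7% available Cl: 6552 / 0.897 = 7304 g.

7.30 kg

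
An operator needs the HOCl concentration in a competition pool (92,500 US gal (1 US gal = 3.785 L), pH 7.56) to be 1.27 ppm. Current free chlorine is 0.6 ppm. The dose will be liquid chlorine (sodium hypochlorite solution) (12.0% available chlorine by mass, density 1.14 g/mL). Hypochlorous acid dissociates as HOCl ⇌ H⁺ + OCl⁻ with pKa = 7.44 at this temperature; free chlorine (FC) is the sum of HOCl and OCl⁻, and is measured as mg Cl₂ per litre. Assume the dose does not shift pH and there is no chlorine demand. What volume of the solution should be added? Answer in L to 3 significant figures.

Volume: 92,500 US gal × 3.785 L/gal = 350,112 L.
[OCl⁻]/[HOCl] = 10^(pH − pKa) = 10^(7.56 − 7.44) = 1.318; fraction as HOCl = 1/(1 + 1.318) = 0.4314.
Free chlorine required for 1.27 ppm HOCl: 1.27 / 0.4314 = 2.944 ppm.
FC to add: 2.944 − 0.6 = 2.344 mg/L as Cl₂.
Cl₂ equivalent: 2.344 mg/L × 350,112 L = 820.7 g.
Product at 12.0% available Cl: 820.7 / 0.12 = 6839 g.
Volume: 6839 g ÷ 1.14 g/mL = 5999 mL.

6.00 L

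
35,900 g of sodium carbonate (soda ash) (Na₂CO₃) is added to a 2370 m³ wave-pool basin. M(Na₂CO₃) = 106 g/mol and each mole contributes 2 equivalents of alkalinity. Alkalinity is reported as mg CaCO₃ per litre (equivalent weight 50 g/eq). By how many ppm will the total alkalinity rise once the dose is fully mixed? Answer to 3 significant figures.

14.3 ppm

Volume: 2370 m³ = 2,370,000 L.
Moles of Na₂CO₃: 35,900 g ÷ 106 g/mol = 338.7 mol → 677.4 eq of alkalinity.
As CaCO₃: 677.4 eq × 50 g/eq = 33,870 g.
Rise: 33,870 g / 2,370,000 L × 1000 = 14.29 mg/L.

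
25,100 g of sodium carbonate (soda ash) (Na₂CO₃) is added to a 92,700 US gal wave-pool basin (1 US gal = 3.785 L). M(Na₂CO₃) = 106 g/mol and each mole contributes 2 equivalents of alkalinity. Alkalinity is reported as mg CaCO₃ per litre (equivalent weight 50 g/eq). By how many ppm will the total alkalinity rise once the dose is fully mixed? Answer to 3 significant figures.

67.5 ppm

Volume: 92,700 US gal × 3.785 L/gal = 350,870 L.
Moles of Na₂CO₃: 25,100 g ÷ 106 g/mol = 236.8 mol → 473.6 eq of alkalinity.
As CaCO₃: 473.6 eq × 50 g/eq = 23,680 g.
Rise: 23,680 g / 350,870 L × 1000 = 67.49 mg/L.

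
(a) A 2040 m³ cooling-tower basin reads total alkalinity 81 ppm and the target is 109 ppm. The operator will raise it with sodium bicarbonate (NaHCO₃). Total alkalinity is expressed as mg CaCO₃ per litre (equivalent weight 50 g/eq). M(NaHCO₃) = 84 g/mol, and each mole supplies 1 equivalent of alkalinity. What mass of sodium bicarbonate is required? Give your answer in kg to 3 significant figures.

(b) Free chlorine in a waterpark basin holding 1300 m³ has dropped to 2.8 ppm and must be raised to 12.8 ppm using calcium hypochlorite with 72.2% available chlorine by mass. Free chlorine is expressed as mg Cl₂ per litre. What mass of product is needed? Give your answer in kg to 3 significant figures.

(a) Volume: 2040 m³ = 2,040,000 L.
(a) Alkalinity to add: (109 − 81) = 28 mg/L as CaCO₃ × 2,040,000 L = 57,120 g as CaCO₃.
(a) Equivalents: 57,120 g ÷ 50 g/eq = 1142 eq.
(a) NaHCO₃ supplies 1 eq per mole → 1142 mol.
(a) Mass: 1142 mol × 84 g/mol = 95,960 g.

(b) Volume: 1300 m³ = 1,300,000 L.
(b) Chlorine deficit: 12.8 − 2.8 = 10 ppm = 10 mg/L as Cl₂.
(b) Cl₂ equivalent needed: 10 mg/L × 1,300,000 L = 13,000,000 mg = 13,000 g.
(b) Product at 72.2% available chlorine: 13,000 / 0.722 = 18,010 g.

(a) 96.0 kg; (b) 18.0 kg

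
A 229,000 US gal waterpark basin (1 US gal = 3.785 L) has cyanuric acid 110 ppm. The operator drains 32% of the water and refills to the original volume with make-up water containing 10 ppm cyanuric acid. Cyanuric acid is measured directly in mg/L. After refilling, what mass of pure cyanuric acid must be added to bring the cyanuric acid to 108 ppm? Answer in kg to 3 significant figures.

26.0 kg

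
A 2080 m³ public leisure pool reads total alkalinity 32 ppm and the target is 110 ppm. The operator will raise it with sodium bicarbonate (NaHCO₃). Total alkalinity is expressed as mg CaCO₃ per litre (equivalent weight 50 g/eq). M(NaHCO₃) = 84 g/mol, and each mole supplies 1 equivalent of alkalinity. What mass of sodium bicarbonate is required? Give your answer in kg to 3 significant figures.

Volume: 2080 m³ = 2,080,000 L.
Alkalinity to add: (110 − 32) = 78 mg/L as CaCO₃ × 2,080,000 L = 162,200 g as CaCO₃.
Equivalents: 162,200 g ÷ 50 g/eq = 3245 eq.
NaHCO₃ supplies 1 eq per mole → 3245 mol.
Mass: 3245 mol × 84 g/mol = 272,600 g.

273 kg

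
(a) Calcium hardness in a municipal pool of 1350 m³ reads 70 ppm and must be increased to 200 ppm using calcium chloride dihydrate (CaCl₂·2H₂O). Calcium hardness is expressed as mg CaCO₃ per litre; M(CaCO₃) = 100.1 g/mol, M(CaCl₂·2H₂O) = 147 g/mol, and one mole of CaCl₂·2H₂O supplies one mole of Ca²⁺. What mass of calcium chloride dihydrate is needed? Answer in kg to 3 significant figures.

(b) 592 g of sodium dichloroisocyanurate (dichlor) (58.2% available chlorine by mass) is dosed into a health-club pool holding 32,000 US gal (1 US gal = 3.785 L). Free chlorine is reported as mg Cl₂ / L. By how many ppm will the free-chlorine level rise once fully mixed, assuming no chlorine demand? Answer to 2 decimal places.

(a) Volume: 1350 m³ = 1,350,000 L.
(a) Hardness to add: (200 − 70) = 130 mg/L as CaCO₃ × 1,350,000 L = 175,500 g as CaCO₃.
(a) Moles of Ca²⁺ (1 mol Ca²⁺ ≡ 1 mol CaCO₃): 175,500 / 100.1 g/mol = 1753 mol.
(a) Mass of CaCl₂·2H₂O: 1753 × 147 = 257,700 g.

(b) Volume: 32,000 US gal × 3.785 L/gal = 121,120 L.
(b) Available chlorine delivered: 592 g × 0.582 = 344.5 g as Cl₂.
(b) Concentration rise: 344.5 g / 121,120 L = 2.845 mg/L = 2.84 ppm.

(a) 258 kg; (b) 2.84 ppm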